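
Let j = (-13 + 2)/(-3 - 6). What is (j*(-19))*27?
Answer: -627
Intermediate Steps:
j = 11/9 (j = -11/(-9) = -11*(-⅑) = 11/9 ≈ 1.2222)
(j*(-19))*27 = ((11/9)*(-19))*27 = -209/9*27 = -627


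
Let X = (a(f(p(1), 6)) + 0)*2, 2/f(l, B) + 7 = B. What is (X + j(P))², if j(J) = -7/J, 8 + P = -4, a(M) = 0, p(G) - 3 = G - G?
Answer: 49/144 ≈ 0.34028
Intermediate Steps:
p(G) = 3 (p(G) = 3 + (G - G) = 3 + 0 = 3)
f(l, B) = 2/(-7 + B)
P = -12 (P = -8 - 4 = -12)
X = 0 (X = (0 + 0)*2 = 0*2 = 0)
(X + j(P))² = (0 - 7/(-12))² = (0 - 7*(-1/12))² = (0 + 7/12)² = (7/12)² = 49/144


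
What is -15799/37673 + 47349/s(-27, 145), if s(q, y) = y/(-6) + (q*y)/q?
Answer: 10691218987/27312925 ≈ 391.43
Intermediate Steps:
s(q, y) = 5*y/6 (s(q, y) = y*(-⅙) + y = -y/6 + y = 5*y/6)
-15799/37673 + 47349/s(-27, 145) = -15799/37673 + 47349/(((⅚)*145)) = -15799*1/37673 + 47349/(725/6) = -15799/37673 + 47349*(6/725) = -15799/37673 + 284094/725 = 10691218987/27312925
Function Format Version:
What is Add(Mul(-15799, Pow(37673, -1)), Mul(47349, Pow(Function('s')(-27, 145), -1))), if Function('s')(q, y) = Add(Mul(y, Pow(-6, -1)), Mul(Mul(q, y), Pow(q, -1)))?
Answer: Rational(10691218987, 27312925) ≈ 391.43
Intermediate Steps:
Function('s')(q, y) = Mul(Rational(5, 6), y) (Function('s')(q, y) = Add(Mul(y, Rational(-1, 6)), y) = Add(Mul(Rational(-1, 6), y), y) = Mul(Rational(5, 6), y))
Add(Mul(-15799, Pow(37673, -1)), Mul(47349, Pow(Function('s')(-27, 145), -1))) = Add(Mul(-15799, Pow(37673, -1)), Mul(47349, Pow(Mul(Rational(5, 6), 145), -1))) = Add(Mul(-15799, Rational(1, 37673)), Mul(47349, Pow(Rational(725, 6), -1))) = Add(Rational(-15799, 37673), Mul(47349, Rational(6, 725))) = Add(Rational(-15799, 37673), Rational(284094, 725)) = Rational(10691218987, 27312925)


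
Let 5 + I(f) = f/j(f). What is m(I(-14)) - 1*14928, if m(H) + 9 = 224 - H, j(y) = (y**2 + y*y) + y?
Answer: -397115/27 ≈ -14708.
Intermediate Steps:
j(y) = y + 2*y**2 (j(y) = (y**2 + y**2) + y = 2*y**2 + y = y + 2*y**2)
I(f) = -5 + 1/(1 + 2*f) (I(f) = -5 + f/((f*(1 + 2*f))) = -5 + f*(1/(f*(1 + 2*f))) = -5 + 1/(1 + 2*f))
m(H) = 215 - H (m(H) = -9 + (224 - H) = 215 - H)
m(I(-14)) - 1*14928 = (215 - 2*(-2 - 5*(-14))/(1 + 2*(-14))) - 1*14928 = (215 - 2*(-2 + 70)/(1 - 28)) - 14928 = (215 - 2*68/(-27)) - 14928 = (215 - 2*(-1)*68/27) - 14928 = (215 - 1*(-136/27)) - 14928 = (215 + 136/27) - 14928 = 5941/27 - 14928 = -397115/27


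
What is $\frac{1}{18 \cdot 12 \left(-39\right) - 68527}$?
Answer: $- \frac{1}{76951} \approx -1.2995 \cdot 10^{-5}$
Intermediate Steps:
$\frac{1}{18 \cdot 12 \left(-39\right) - 68527} = \frac{1}{216 \left(-39\right) - 68527} = \frac{1}{-8424 - 68527} = \frac{1}{-76951} = - \frac{1}{76951}$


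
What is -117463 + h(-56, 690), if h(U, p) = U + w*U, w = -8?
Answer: -117071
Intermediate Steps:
h(U, p) = -7*U (h(U, p) = U - 8*U = -7*U)
-117463 + h(-56, 690) = -117463 - 7*(-56) = -117463 + 392 = -117071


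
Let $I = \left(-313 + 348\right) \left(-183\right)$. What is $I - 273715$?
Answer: $-280120$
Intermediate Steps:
$I = -6405$ ($I = 35 \left(-183\right) = -6405$)
$I - 273715 = -6405 - 273715 = -280120$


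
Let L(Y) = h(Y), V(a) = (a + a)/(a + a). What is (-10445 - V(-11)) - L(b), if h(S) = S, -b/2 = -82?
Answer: -10610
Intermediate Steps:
b = 164 (b = -2*(-82) = 164)
V(a) = 1 (V(a) = (2*a)/((2*a)) = (2*a)*(1/(2*a)) = 1)
L(Y) = Y
(-10445 - V(-11)) - L(b) = (-10445 - 1*1) - 1*164 = (-10445 - 1) - 164 = -10446 - 164 = -10610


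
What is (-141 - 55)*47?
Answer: -9212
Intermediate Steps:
(-141 - 55)*47 = -196*47 = -9212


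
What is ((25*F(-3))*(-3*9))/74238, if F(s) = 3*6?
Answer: -2025/12373 ≈ -0.16366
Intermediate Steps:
F(s) = 18
((25*F(-3))*(-3*9))/74238 = ((25*18)*(-3*9))/74238 = (450*(-27))*(1/74238) = -12150*1/74238 = -2025/12373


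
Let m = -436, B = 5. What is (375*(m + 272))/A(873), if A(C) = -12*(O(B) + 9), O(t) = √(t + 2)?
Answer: 46125/74 - 5125*√7/74 ≈ 440.07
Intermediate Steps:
O(t) = √(2 + t)
A(C) = -108 - 12*√7 (A(C) = -12*(√(2 + 5) + 9) = -12*(√7 + 9) = -12*(9 + √7) = -108 - 12*√7)
(375*(m + 272))/A(873) = (375*(-436 + 272))/(-108 - 12*√7) = (375*(-164))/(-108 - 12*√7) = -61500/(-108 - 12*√7)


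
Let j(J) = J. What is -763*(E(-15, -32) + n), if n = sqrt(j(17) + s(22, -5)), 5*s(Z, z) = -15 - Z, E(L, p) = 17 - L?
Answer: -24416 - 3052*sqrt(15)/5 ≈ -26780.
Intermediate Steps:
s(Z, z) = -3 - Z/5 (s(Z, z) = (-15 - Z)/5 = -3 - Z/5)
n = 4*sqrt(15)/5 (n = sqrt(17 + (-3 - 1/5*22)) = sqrt(17 + (-3 - 22/5)) = sqrt(17 - 37/5) = sqrt(48/5) = 4*sqrt(15)/5 ≈ 3.0984)
-763*(E(-15, -32) + n) = -763*((17 - 1*(-15)) + 4*sqrt(15)/5) = -763*((17 + 15) + 4*sqrt(15)/5) = -763*(32 + 4*sqrt(15)/5) = -24416 - 3052*sqrt(15)/5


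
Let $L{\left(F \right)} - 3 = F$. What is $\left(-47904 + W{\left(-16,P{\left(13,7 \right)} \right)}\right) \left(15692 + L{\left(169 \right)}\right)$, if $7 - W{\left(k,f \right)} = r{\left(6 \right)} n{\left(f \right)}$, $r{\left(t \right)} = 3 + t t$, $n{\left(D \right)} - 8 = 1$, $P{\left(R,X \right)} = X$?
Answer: $-765406272$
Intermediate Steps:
$L{\left(F \right)} = 3 + F$
$n{\left(D \right)} = 9$ ($n{\left(D \right)} = 8 + 1 = 9$)
$r{\left(t \right)} = 3 + t^{2}$
$W{\left(k,f \right)} = -344$ ($W{\left(k,f \right)} = 7 - \left(3 + 6^{2}\right) 9 = 7 - \left(3 + 36\right) 9 = 7 - 39 \cdot 9 = 7 - 351 = -344$)
$\left(-47904 + W{\left(-16,P{\left(13,7 \right)} \right)}\right) \left(15692 + L{\left(169 \right)}\right) = \left(-47904 - 344\right) \left(15692 + \left(3 + 169\right)\right) = - 48248 \left(15692 + 172\right) = \left(-48248\right) 15864 = -765406272$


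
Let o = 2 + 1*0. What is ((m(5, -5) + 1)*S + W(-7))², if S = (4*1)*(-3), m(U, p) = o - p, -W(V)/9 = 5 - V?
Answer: 41616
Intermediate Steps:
o = 2 (o = 2 + 0 = 2)
W(V) = -45 + 9*V (W(V) = -9*(5 - V) = -45 + 9*V)
m(U, p) = 2 - p
S = -12 (S = 4*(-3) = -12)
((m(5, -5) + 1)*S + W(-7))² = (((2 - 1*(-5)) + 1)*(-12) + (-45 + 9*(-7)))² = (((2 + 5) + 1)*(-12) + (-45 - 63))² = ((7 + 1)*(-12) - 108)² = (8*(-12) - 108)² = (-96 - 108)² = (-204)² = 41616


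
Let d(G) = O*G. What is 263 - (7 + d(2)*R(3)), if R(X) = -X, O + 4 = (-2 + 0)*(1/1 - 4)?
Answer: 268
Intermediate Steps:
O = 2 (O = -4 + (-2 + 0)*(1/1 - 4) = -4 - 2*(1 - 4) = -4 - 2*(-3) = -4 + 6 = 2)
d(G) = 2*G
263 - (7 + d(2)*R(3)) = 263 - (7 + (2*2)*(-1*3)) = 263 - (7 + 4*(-3)) = 263 - (7 - 12) = 263 - 1*(-5) = 263 + 5 = 268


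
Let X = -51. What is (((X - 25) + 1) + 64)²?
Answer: 121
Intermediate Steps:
(((X - 25) + 1) + 64)² = (((-51 - 25) + 1) + 64)² = ((-76 + 1) + 64)² = (-75 + 64)² = (-11)² = 121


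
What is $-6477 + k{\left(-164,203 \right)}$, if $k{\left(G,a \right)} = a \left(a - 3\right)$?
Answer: $34123$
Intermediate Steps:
$k{\left(G,a \right)} = a \left(-3 + a\right)$
$-6477 + k{\left(-164,203 \right)} = -6477 + 203 \left(-3 + 203\right) = -6477 + 203 \cdot 200 = -6477 + 40600 = 34123$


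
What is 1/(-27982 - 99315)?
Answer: -1/127297 ≈ -7.8556e-6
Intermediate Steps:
1/(-27982 - 99315) = 1/(-127297) = -1/127297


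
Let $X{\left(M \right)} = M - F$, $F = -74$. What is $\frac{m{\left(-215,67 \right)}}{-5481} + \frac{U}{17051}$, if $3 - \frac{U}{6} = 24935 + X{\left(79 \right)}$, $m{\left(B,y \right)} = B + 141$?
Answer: $- \frac{823683536}{93456531} \approx -8.8136$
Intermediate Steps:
$X{\left(M \right)} = 74 + M$ ($X{\left(M \right)} = M - -74 = M + 74 = 74 + M$)
$m{\left(B,y \right)} = 141 + B$
$U = -150510$ ($U = 18 - 6 \left(24935 + \left(74 + 79\right)\right) = 18 - 6 \left(24935 + 153\right) = 18 - 150528 = -150510$)
$\frac{m{\left(-215,67 \right)}}{-5481} + \frac{U}{17051} = \frac{141 - 215}{-5481} - \frac{150510}{17051} = \left(-74\right) \left(- \frac{1}{5481}\right) - \frac{150510}{17051} = \frac{74}{5481} - \frac{150510}{17051} = - \frac{823683536}{93456531}$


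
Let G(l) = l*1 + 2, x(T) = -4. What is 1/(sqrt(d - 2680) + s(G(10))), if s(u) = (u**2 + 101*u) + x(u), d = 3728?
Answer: 169/228357 - sqrt(262)/913428 ≈ 0.00072235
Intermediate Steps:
G(l) = 2 + l (G(l) = l + 2 = 2 + l)
s(u) = -4 + u**2 + 101*u (s(u) = (u**2 + 101*u) - 4 = -4 + u**2 + 101*u)
1/(sqrt(d - 2680) + s(G(10))) = 1/(sqrt(3728 - 2680) + (-4 + (2 + 10)**2 + 101*(2 + 10))) = 1/(sqrt(1048) + (-4 + 12**2 + 101*12)) = 1/(2*sqrt(262) + (-4 + 144 + 1212)) = 1/(2*sqrt(262) + 1352) = 1/(1352 + 2*sqrt(262))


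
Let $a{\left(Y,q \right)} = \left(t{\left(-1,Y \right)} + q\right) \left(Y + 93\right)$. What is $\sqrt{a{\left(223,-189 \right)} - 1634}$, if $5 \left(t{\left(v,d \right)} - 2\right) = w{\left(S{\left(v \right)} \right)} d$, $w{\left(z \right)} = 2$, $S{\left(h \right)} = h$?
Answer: $\frac{i \sqrt{813470}}{5} \approx 180.39 i$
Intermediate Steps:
$t{\left(v,d \right)} = 2 + \frac{2 d}{5}$
$a{\left(Y,q \right)} = \left(93 + Y\right) \left(2 + q + \frac{2 Y}{5}\right)$ ($a{\left(Y,q \right)} = \left(\left(2 + \frac{2 Y}{5}\right) + q\right) \left(Y + 93\right) = \left(2 + q + \frac{2 Y}{5}\right) \left(93 + Y\right) = \left(93 + Y\right) \left(2 + q + \frac{2 Y}{5}\right)$)
$\sqrt{a{\left(223,-189 \right)} - 1634} = \sqrt{\left(186 + 93 \left(-189\right) + \frac{2 \cdot 223^{2}}{5} + \frac{196}{5} \cdot 223 + 223 \left(-189\right)\right) - 1634} = \sqrt{\left(186 - 17577 + \frac{2}{5} \cdot 49729 + \frac{43708}{5} - 42147\right) - 1634} = \sqrt{\left(186 - 17577 + \frac{99458}{5} + \frac{43708}{5} - 42147\right) - 1634} = \sqrt{- \frac{154524}{5} - 1634} = \sqrt{- \frac{162694}{5}} = \frac{i \sqrt{813470}}{5}$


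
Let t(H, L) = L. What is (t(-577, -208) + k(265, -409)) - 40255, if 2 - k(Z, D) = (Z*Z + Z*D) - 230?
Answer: -2071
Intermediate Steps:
k(Z, D) = 232 - Z**2 - D*Z (k(Z, D) = 2 - ((Z*Z + Z*D) - 230) = 2 - ((Z**2 + D*Z) - 230) = 2 - (-230 + Z**2 + D*Z) = 2 + (230 - Z**2 - D*Z) = 232 - Z**2 - D*Z)
(t(-577, -208) + k(265, -409)) - 40255 = (-208 + (232 - 1*265**2 - 1*(-409)*265)) - 40255 = (-208 + (232 - 1*70225 + 108385)) - 40255 = (-208 + (232 - 70225 + 108385)) - 40255 = (-208 + 38392) - 40255 = 38184 - 40255 = -2071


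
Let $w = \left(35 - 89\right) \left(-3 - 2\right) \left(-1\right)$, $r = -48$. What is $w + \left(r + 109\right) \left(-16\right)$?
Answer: $-1246$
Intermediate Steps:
$w = -270$ ($w = - 54 \left(\left(-5\right) \left(-1\right)\right) = \left(-54\right) 5 = -270$)
$w + \left(r + 109\right) \left(-16\right) = -270 + \left(-48 + 109\right) \left(-16\right) = -270 + 61 \left(-16\right) = -270 - 976 = -1246$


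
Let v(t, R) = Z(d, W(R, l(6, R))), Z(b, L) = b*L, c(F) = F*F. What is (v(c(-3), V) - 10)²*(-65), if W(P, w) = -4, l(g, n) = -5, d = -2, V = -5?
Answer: -260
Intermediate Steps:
c(F) = F²
Z(b, L) = L*b
v(t, R) = 8 (v(t, R) = -4*(-2) = 8)
(v(c(-3), V) - 10)²*(-65) = (8 - 10)²*(-65) = (-2)²*(-65) = 4*(-65) = -260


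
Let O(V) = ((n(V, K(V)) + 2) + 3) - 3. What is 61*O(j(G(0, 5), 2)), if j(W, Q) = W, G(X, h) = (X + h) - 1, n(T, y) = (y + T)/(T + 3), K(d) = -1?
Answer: 1037/7 ≈ 148.14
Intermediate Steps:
n(T, y) = (T + y)/(3 + T)
G(X, h) = -1 + X + h
O(V) = 2 + (-1 + V)/(3 + V) (O(V) = (((V - 1)/(3 + V) + 2) + 3) - 3 = (((-1 + V)/(3 + V) + 2) + 3) - 3 = ((2 + (-1 + V)/(3 + V)) + 3) - 3 = (5 + (-1 + V)/(3 + V)) - 3 = 2 + (-1 + V)/(3 + V))
61*O(j(G(0, 5), 2)) = 61*((5 + 3*(-1 + 0 + 5))/(3 + (-1 + 0 + 5))) = 61*((5 + 3*4)/(3 + 4)) = 61*((5 + 12)/7) = 61*((1/7)*17) = 61*(17/7) = 1037/7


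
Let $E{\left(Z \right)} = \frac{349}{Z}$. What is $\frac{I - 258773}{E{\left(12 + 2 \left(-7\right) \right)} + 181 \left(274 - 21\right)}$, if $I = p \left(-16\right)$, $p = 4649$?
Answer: $- \frac{666314}{91237} \approx -7.3031$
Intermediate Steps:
$I = -74384$ ($I = 4649 \left(-16\right) = -74384$)
$\frac{I - 258773}{E{\left(12 + 2 \left(-7\right) \right)} + 181 \left(274 - 21\right)} = \frac{-74384 - 258773}{\frac{349}{12 + 2 \left(-7\right)} + 181 \left(274 - 21\right)} = - \frac{333157}{\frac{349}{12 - 14} + 181 \cdot 253} = - \frac{333157}{\frac{349}{-2} + 45793} = - \frac{333157}{349 \left(- \frac{1}{2}\right) + 45793} = - \frac{333157}{- \frac{349}{2} + 45793} = - \frac{333157}{\frac{91237}{2}} = \left(-333157\right) \frac{2}{91237} = - \frac{666314}{91237}$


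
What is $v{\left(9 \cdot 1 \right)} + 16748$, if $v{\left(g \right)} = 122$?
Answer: $16870$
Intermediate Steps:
$v{\left(9 \cdot 1 \right)} + 16748 = 122 + 16748 = 16870$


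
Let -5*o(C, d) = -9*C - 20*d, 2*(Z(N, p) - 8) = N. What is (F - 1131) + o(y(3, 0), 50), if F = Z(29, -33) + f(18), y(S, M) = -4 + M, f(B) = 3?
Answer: -9127/10 ≈ -912.70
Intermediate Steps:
Z(N, p) = 8 + N/2
o(C, d) = 4*d + 9*C/5 (o(C, d) = -(-9*C - 20*d)/5 = -(-20*d - 9*C)/5 = 4*d + 9*C/5)
F = 51/2 (F = (8 + (1/2)*29) + 3 = (8 + 29/2) + 3 = 45/2 + 3 = 51/2 ≈ 25.500)
(F - 1131) + o(y(3, 0), 50) = (51/2 - 1131) + (4*50 + 9*(-4 + 0)/5) = -2211/2 + (200 + (9/5)*(-4)) = -2211/2 + (200 - 36/5) = -2211/2 + 964/5 = -9127/10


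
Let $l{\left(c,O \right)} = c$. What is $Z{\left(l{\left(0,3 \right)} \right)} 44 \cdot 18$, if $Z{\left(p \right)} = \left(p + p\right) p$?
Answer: $0$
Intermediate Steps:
$Z{\left(p \right)} = 2 p^{2}$ ($Z{\left(p \right)} = 2 p p = 2 p^{2}$)
$Z{\left(l{\left(0,3 \right)} \right)} 44 \cdot 18 = 2 \cdot 0^{2} \cdot 44 \cdot 18 = 2 \cdot 0 \cdot 44 \cdot 18 = 0 \cdot 44 \cdot 18 = 0 \cdot 18 = 0$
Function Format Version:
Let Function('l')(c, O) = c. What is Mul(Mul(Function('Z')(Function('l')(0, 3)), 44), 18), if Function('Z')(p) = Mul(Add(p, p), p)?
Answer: 0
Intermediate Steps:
Function('Z')(p) = Mul(2, Pow(p, 2)) (Function('Z')(p) = Mul(Mul(2, p), p) = Mul(2, Pow(p, 2)))
Mul(Mul(Function('Z')(Function('l')(0, 3)), 44), 18) = Mul(Mul(Mul(2, Pow(0, 2)), 44), 18) = Mul(Mul(Mul(2, 0), 44), 18) = Mul(Mul(0, 44), 18) = Mul(0, 18) = 0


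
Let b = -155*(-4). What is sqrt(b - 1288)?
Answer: 2*I*sqrt(167) ≈ 25.846*I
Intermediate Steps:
b = 620
sqrt(b - 1288) = sqrt(620 - 1288) = sqrt(-668) = 2*I*sqrt(167)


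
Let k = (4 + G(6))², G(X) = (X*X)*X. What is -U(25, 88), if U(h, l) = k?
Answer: -48400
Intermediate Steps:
G(X) = X³ (G(X) = X²*X = X³)
k = 48400 (k = (4 + 6³)² = (4 + 216)² = 220² = 48400)
U(h, l) = 48400
-U(25, 88) = -1*48400 = -48400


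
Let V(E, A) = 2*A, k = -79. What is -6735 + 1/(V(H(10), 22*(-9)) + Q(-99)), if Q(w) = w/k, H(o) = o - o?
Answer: -210031054/31185 ≈ -6735.0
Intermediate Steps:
H(o) = 0
Q(w) = -w/79 (Q(w) = w/(-79) = w*(-1/79) = -w/79)
-6735 + 1/(V(H(10), 22*(-9)) + Q(-99)) = -6735 + 1/(2*(22*(-9)) - 1/79*(-99)) = -6735 + 1/(2*(-198) + 99/79) = -6735 + 1/(-396 + 99/79) = -6735 + 1/(-31185/79) = -6735 - 79/31185 = -210031054/31185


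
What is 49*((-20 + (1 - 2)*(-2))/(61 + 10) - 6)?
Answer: -21756/71 ≈ -306.42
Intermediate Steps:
49*((-20 + (1 - 2)*(-2))/(61 + 10) - 6) = 49*((-20 - 1*(-2))/71 - 6) = 49*((-20 + 2)*(1/71) - 6) = 49*(-18*1/71 - 6) = 49*(-18/71 - 6) = 49*(-444/71) = -21756/71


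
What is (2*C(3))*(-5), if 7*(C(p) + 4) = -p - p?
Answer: 340/7 ≈ 48.571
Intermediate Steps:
C(p) = -4 - 2*p/7 (C(p) = -4 + (-p - p)/7 = -4 + (-2*p)/7 = -4 - 2*p/7)
(2*C(3))*(-5) = (2*(-4 - 2/7*3))*(-5) = (2*(-4 - 6/7))*(-5) = (2*(-34/7))*(-5) = -68/7*(-5) = 340/7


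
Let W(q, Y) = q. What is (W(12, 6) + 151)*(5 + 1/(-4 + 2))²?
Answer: 13203/4 ≈ 3300.8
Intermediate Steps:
(W(12, 6) + 151)*(5 + 1/(-4 + 2))² = (12 + 151)*(5 + 1/(-4 + 2))² = 163*(5 + 1/(-2))² = 163*(5 - ½)² = 163*(9/2)² = 163*(81/4) = 13203/4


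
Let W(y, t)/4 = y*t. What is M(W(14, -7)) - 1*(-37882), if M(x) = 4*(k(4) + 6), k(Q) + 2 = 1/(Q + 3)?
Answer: 265290/7 ≈ 37899.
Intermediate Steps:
W(y, t) = 4*t*y (W(y, t) = 4*(y*t) = 4*(t*y) = 4*t*y)
k(Q) = -2 + 1/(3 + Q) (k(Q) = -2 + 1/(Q + 3) = -2 + 1/(3 + Q))
M(x) = 116/7 (M(x) = 4*((-5 - 2*4)/(3 + 4) + 6) = 4*((-5 - 8)/7 + 6) = 4*((1/7)*(-13) + 6) = 4*(-13/7 + 6) = 4*(29/7) = 116/7)
M(W(14, -7)) - 1*(-37882) = 116/7 - 1*(-37882) = 116/7 + 37882 = 265290/7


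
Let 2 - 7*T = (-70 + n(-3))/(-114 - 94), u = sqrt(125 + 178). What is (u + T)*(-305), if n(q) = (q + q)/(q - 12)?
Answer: -26413/364 - 305*sqrt(303) ≈ -5381.7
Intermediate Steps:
u = sqrt(303) ≈ 17.407
n(q) = 2*q/(-12 + q) (n(q) = (2*q)/(-12 + q) = 2*q/(-12 + q))
T = 433/1820 (T = 2/7 - (-70 + 2*(-3)/(-12 - 3))/(7*(-114 - 94)) = 2/7 - (-70 + 2*(-3)/(-15))/(7*(-208)) = 2/7 - (-70 + 2*(-3)*(-1/15))*(-1)/(7*208) = 2/7 - (-70 + 2/5)*(-1)/(7*208) = 2/7 - (-348)*(-1)/(35*208) = 2/7 - 1/7*87/260 = 2/7 - 87/1820 = 433/1820 ≈ 0.23791)
(u + T)*(-305) = (sqrt(303) + 433/1820)*(-305) = (433/1820 + sqrt(303))*(-305) = -26413/364 - 305*sqrt(303)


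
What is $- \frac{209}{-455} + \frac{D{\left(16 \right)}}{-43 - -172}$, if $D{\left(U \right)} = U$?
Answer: $\frac{34241}{58695} \approx 0.58337$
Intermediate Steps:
$- \frac{209}{-455} + \frac{D{\left(16 \right)}}{-43 - -172} = - \frac{209}{-455} + \frac{16}{-43 - -172} = \left(-209\right) \left(- \frac{1}{455}\right) + \frac{16}{-43 + 172} = \frac{209}{455} + \frac{16}{129} = \frac{34241}{58695}$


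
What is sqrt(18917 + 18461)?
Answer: sqrt(37378) ≈ 193.33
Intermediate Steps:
sqrt(18917 + 18461) = sqrt(37378)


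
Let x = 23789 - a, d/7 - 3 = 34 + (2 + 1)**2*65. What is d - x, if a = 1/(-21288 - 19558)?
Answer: -793842011/40846 ≈ -19435.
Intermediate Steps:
a = -1/40846 (a = 1/(-40846) = -1/40846 ≈ -2.4482e-5)
d = 4354 (d = 21 + 7*(34 + (2 + 1)**2*65) = 21 + 7*(34 + 3**2*65) = 21 + 7*(34 + 9*65) = 21 + 7*(34 + 585) = 21 + 7*619 = 21 + 4333 = 4354)
x = 971685495/40846 (x = 23789 - 1*(-1/40846) = 23789 + 1/40846 = 971685495/40846 ≈ 23789.)
d - x = 4354 - 1*971685495/40846 = 4354 - 971685495/40846 = -793842011/40846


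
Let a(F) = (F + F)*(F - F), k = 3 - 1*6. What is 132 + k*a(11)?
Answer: 132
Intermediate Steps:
k = -3 (k = 3 - 6 = -3)
a(F) = 0 (a(F) = (2*F)*0 = 0)
132 + k*a(11) = 132 - 3*0 = 132 + 0 = 132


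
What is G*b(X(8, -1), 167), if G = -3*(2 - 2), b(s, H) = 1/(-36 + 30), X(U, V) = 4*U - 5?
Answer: 0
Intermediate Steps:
X(U, V) = -5 + 4*U
b(s, H) = -⅙ (b(s, H) = 1/(-6) = -⅙)
G = 0 (G = -3*0 = 0)
G*b(X(8, -1), 167) = 0*(-⅙) = 0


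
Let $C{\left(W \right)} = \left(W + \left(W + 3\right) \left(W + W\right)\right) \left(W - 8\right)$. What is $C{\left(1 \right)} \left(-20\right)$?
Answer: $1260$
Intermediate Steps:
$C{\left(W \right)} = \left(-8 + W\right) \left(W + 2 W \left(3 + W\right)\right)$ ($C{\left(W \right)} = \left(W + \left(3 + W\right) 2 W\right) \left(-8 + W\right) = \left(W + 2 W \left(3 + W\right)\right) \left(-8 + W\right) = \left(-8 + W\right) \left(W + 2 W \left(3 + W\right)\right)$)
$C{\left(1 \right)} \left(-20\right) = 1 \left(-56 - 9 + 2 \cdot 1^{2}\right) \left(-20\right) = 1 \left(-56 - 9 + 2 \cdot 1\right) \left(-20\right) = 1 \left(-56 - 9 + 2\right) \left(-20\right) = 1 \left(-63\right) \left(-20\right) = \left(-63\right) \left(-20\right) = 1260$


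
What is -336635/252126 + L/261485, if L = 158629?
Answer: -6861501103/9418166730 ≈ -0.72854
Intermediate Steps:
-336635/252126 + L/261485 = -336635/252126 + 158629/261485 = -6861501103/9418166730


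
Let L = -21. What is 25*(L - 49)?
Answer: -1750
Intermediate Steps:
25*(L - 49) = 25*(-21 - 49) = 25*(-70) = -1750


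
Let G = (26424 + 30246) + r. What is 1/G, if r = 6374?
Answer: 1/63044 ≈ 1.5862e-5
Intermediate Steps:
G = 63044 (G = (26424 + 30246) + 6374 = 56670 + 6374 = 63044)
1/G = 1/63044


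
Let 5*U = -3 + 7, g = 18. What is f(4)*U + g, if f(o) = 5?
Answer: 22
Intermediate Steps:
U = ⅘ (U = (-3 + 7)/5 = (⅕)*4 = ⅘ ≈ 0.80000)
f(4)*U + g = 5*(⅘) + 18 = 4 + 18 = 22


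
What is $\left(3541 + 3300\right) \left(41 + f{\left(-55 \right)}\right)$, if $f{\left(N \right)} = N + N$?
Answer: $-472029$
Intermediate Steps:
$f{\left(N \right)} = 2 N$
$\left(3541 + 3300\right) \left(41 + f{\left(-55 \right)}\right) = \left(3541 + 3300\right) \left(41 + 2 \left(-55\right)\right) = 6841 \left(41 - 110\right) = 6841 \left(-69\right) = -472029$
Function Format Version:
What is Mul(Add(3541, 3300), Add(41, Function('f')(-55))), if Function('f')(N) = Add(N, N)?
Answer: -472029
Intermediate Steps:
Function('f')(N) = Mul(2, N)
Mul(Add(3541, 3300), Add(41, Function('f')(-55))) = Mul(Add(3541, 3300), Add(41, Mul(2, -55))) = Mul(6841, Add(41, -110)) = Mul(6841, -69) = -472029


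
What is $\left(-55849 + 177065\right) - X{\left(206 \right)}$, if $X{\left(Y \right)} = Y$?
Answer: $121010$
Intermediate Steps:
$\left(-55849 + 177065\right) - X{\left(206 \right)} = \left(-55849 + 177065\right) - 206 = 121216 - 206 = 121010$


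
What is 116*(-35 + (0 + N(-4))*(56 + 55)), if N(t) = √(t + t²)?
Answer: -4060 + 25752*√3 ≈ 40544.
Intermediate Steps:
116*(-35 + (0 + N(-4))*(56 + 55)) = 116*(-35 + (0 + √(-4*(1 - 4)))*(56 + 55)) = 116*(-35 + (0 + √(-4*(-3)))*111) = 116*(-35 + (0 + √12)*111) = 116*(-35 + (0 + 2*√3)*111) = 116*(-35 + (2*√3)*111) = 116*(-35 + 222*√3) = -4060 + 25752*√3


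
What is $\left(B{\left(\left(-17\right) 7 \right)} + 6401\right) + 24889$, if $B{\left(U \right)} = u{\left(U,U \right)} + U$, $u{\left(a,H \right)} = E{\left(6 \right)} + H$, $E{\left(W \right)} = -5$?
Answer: $31047$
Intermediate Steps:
$u{\left(a,H \right)} = -5 + H$
$B{\left(U \right)} = -5 + 2 U$ ($B{\left(U \right)} = \left(-5 + U\right) + U = -5 + 2 U$)
$\left(B{\left(\left(-17\right) 7 \right)} + 6401\right) + 24889 = \left(\left(-5 + 2 \left(\left(-17\right) 7\right)\right) + 6401\right) + 24889 = \left(\left(-5 + 2 \left(-119\right)\right) + 6401\right) + 24889 = \left(\left(-5 - 238\right) + 6401\right) + 24889 = \left(-243 + 6401\right) + 24889 = 6158 + 24889 = 31047$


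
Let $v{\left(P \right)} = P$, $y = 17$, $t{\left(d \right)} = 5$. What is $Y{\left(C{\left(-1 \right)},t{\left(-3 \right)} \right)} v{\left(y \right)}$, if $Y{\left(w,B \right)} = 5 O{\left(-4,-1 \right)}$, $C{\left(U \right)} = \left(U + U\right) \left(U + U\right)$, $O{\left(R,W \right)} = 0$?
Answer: $0$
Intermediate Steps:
$C{\left(U \right)} = 4 U^{2}$ ($C{\left(U \right)} = 2 U 2 U = 4 U^{2}$)
$Y{\left(w,B \right)} = 0$ ($Y{\left(w,B \right)} = 5 \cdot 0 = 0$)
$Y{\left(C{\left(-1 \right)},t{\left(-3 \right)} \right)} v{\left(y \right)} = 0 \cdot 17 = 0$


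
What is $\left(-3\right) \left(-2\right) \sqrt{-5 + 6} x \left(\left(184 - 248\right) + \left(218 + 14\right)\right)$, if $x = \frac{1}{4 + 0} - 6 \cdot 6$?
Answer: $-36036$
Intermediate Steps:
$x = - \frac{143}{4}$ ($x = \frac{1}{4} - 36 = - \frac{143}{4} \approx -35.75$)
$\left(-3\right) \left(-2\right) \sqrt{-5 + 6} x \left(\left(184 - 248\right) + \left(218 + 14\right)\right) = \left(-3\right) \left(-2\right) \sqrt{-5 + 6} \left(- \frac{143}{4}\right) \left(\left(184 - 248\right) + \left(218 + 14\right)\right) = 6 \sqrt{1} \left(- \frac{143}{4}\right) \left(-64 + 232\right) = 6 \cdot 1 \left(- \frac{143}{4}\right) 168 = 6 \left(- \frac{143}{4}\right) 168 = \left(- \frac{429}{2}\right) 168 = -36036$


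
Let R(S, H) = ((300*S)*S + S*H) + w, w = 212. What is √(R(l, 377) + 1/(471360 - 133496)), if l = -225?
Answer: √431006500688025954/168932 ≈ 3886.2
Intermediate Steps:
R(S, H) = 212 + 300*S² + H*S (R(S, H) = ((300*S)*S + S*H) + 212 = (300*S² + H*S) + 212 = 212 + 300*S² + H*S)
√(R(l, 377) + 1/(471360 - 133496)) = √((212 + 300*(-225)² + 377*(-225)) + 1/(471360 - 133496)) = √((212 + 300*50625 - 84825) + 1/337864) = √((212 + 15187500 - 84825) + 1/337864) = √(15102887 + 1/337864) = √(5102721813369/337864) = √431006500688025954/168932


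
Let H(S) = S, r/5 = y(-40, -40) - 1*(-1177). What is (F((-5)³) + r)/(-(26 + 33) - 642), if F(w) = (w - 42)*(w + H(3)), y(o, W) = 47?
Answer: -26494/701 ≈ -37.795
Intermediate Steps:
r = 6120 (r = 5*(47 - 1*(-1177)) = 5*(47 + 1177) = 5*1224 = 6120)
F(w) = (-42 + w)*(3 + w) (F(w) = (w - 42)*(w + 3) = (-42 + w)*(3 + w))
(F((-5)³) + r)/(-(26 + 33) - 642) = ((-126 + ((-5)³)² - 39*(-5)³) + 6120)/(-(26 + 33) - 642) = ((-126 + (-125)² - 39*(-125)) + 6120)/(-1*59 - 642) = ((-126 + 15625 + 4875) + 6120)/(-59 - 642) = (20374 + 6120)/(-701) = 26494*(-1/701) = -26494/701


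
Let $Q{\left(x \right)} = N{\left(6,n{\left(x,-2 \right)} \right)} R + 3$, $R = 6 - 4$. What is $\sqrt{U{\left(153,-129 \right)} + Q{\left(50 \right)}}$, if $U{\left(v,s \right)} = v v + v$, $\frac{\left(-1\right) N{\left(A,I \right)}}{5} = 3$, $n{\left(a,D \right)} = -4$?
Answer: $3 \sqrt{2615} \approx 153.41$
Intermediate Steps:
$N{\left(A,I \right)} = -15$ ($N{\left(A,I \right)} = \left(-5\right) 3 = -15$)
$U{\left(v,s \right)} = v + v^{2}$ ($U{\left(v,s \right)} = v^{2} + v = v + v^{2}$)
$R = 2$
$Q{\left(x \right)} = -27$ ($Q{\left(x \right)} = \left(-15\right) 2 + 3 = -30 + 3 = -27$)
$\sqrt{U{\left(153,-129 \right)} + Q{\left(50 \right)}} = \sqrt{153 \left(1 + 153\right) - 27} = \sqrt{153 \cdot 154 - 27} = \sqrt{23562 - 27} = \sqrt{23535} = 3 \sqrt{2615}$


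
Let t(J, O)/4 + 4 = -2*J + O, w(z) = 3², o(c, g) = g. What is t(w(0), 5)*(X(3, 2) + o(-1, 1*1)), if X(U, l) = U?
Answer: -272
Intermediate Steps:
w(z) = 9
t(J, O) = -16 - 8*J + 4*O (t(J, O) = -16 + 4*(-2*J + O) = -16 + 4*(O - 2*J) = -16 + (-8*J + 4*O) = -16 - 8*J + 4*O)
t(w(0), 5)*(X(3, 2) + o(-1, 1*1)) = (-16 - 8*9 + 4*5)*(3 + 1*1) = (-16 - 72 + 20)*(3 + 1) = -68*4 = -272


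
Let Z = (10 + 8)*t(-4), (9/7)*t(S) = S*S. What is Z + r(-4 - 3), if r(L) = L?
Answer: 217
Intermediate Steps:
t(S) = 7*S**2/9 (t(S) = 7*(S*S)/9 = 7*S**2/9)
Z = 224 (Z = (10 + 8)*((7/9)*(-4)**2) = 18*((7/9)*16) = 18*(112/9) = 224)
Z + r(-4 - 3) = 224 + (-4 - 3) = 224 - 7 = 217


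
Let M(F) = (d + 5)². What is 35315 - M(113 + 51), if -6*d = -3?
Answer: 141139/4 ≈ 35285.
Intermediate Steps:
d = ½ (d = -⅙*(-3) = ½ ≈ 0.50000)
M(F) = 121/4 (M(F) = (½ + 5)² = (11/2)² = 121/4)
35315 - M(113 + 51) = 35315 - 1*121/4 = 35315 - 121/4 = 141139/4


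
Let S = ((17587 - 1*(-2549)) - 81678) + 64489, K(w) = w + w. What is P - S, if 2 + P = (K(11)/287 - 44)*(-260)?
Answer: 2431197/287 ≈ 8471.1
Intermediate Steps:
K(w) = 2*w
P = 3276986/287 (P = -2 + ((2*11)/287 - 44)*(-260) = -2 + (22*(1/287) - 44)*(-260) = -2 + (22/287 - 44)*(-260) = -2 - 12606/287*(-260) = -2 + 3277560/287 = 3276986/287 ≈ 11418.)
S = 2947 (S = ((17587 + 2549) - 81678) + 64489 = (20136 - 81678) + 64489 = -61542 + 64489 = 2947)
P - S = 3276986/287 - 1*2947 = 3276986/287 - 2947 = 2431197/287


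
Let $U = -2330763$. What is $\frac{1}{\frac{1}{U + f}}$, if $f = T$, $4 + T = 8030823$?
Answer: $5700056$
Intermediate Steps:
$T = 8030819$ ($T = -4 + 8030823 = 8030819$)
$f = 8030819$
$\frac{1}{\frac{1}{U + f}} = \frac{1}{\frac{1}{-2330763 + 8030819}} = \frac{1}{\frac{1}{5700056}} = 5700056$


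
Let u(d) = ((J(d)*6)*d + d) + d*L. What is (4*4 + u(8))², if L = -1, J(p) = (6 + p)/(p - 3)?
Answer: 565504/25 ≈ 22620.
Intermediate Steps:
J(p) = (6 + p)/(-3 + p)
u(d) = 6*d*(6 + d)/(-3 + d) (u(d) = ((((6 + d)/(-3 + d))*6)*d + d) + d*(-1) = ((6*(6 + d)/(-3 + d))*d + d) - d = (6*d*(6 + d)/(-3 + d) + d) - d = (d + 6*d*(6 + d)/(-3 + d)) - d = 6*d*(6 + d)/(-3 + d))
(4*4 + u(8))² = (4*4 + 6*8*(6 + 8)/(-3 + 8))² = (16 + 6*8*14/5)² = (16 + 6*8*(⅕)*14)² = (16 + 672/5)² = (752/5)² = 565504/25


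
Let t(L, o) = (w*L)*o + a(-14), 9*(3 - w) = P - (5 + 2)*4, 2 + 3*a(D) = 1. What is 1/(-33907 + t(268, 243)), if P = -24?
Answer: 3/1613210 ≈ 1.8596e-6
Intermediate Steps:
a(D) = -⅓ (a(D) = -⅔ + (⅓)*1 = -⅔ + ⅓ = -⅓)
w = 79/9 (w = 3 - (-24 - (5 + 2)*4)/9 = 3 - (-24 - 7*4)/9 = 3 - (-24 - 1*28)/9 = 3 - (-24 - 28)/9 = 3 - ⅑*(-52) = 3 + 52/9 = 79/9 ≈ 8.7778)
t(L, o) = -⅓ + 79*L*o/9 (t(L, o) = (79*L/9)*o - ⅓ = 79*L*o/9 - ⅓ = -⅓ + 79*L*o/9)
1/(-33907 + t(268, 243)) = 1/(-33907 + (-⅓ + (79/9)*268*243)) = 1/(-33907 + (-⅓ + 571644)) = 1/(-33907 + 1714931/3) = 1/(1613210/3) = 3/1613210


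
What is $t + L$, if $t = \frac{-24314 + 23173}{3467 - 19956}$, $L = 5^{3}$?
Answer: $\frac{2062266}{16489} \approx 125.07$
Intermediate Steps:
$L = 125$
$t = \frac{1141}{16489}$ ($t = - \frac{1141}{-16489} = \left(-1141\right) \left(- \frac{1}{16489}\right) = \frac{1141}{16489} \approx 0.069198$)
$t + L = \frac{1141}{16489} + 125 = \frac{2062266}{16489}$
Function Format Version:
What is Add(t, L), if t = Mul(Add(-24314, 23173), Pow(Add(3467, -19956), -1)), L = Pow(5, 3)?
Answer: Rational(2062266, 16489) ≈ 125.07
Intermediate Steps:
L = 125
t = Rational(1141, 16489) (t = Mul(-1141, Pow(-16489, -1)) = Mul(-1141, Rational(-1, 16489)) = Rational(1141, 16489) ≈ 0.069198)
Add(t, L) = Add(Rational(1141, 16489), 125) = Rational(2062266, 16489)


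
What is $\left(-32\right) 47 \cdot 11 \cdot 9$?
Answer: $-148896$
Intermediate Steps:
$\left(-32\right) 47 \cdot 11 \cdot 9 = \left(-1504\right) 99 = -148896$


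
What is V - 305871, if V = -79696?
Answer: -385567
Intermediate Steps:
V - 305871 = -79696 - 305871 = -385567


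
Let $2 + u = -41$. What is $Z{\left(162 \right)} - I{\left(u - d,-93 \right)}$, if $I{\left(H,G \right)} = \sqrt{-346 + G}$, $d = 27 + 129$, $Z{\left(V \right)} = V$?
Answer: $162 - i \sqrt{439} \approx 162.0 - 20.952 i$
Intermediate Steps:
$d = 156$
$u = -43$ ($u = -2 - 41 = -43$)
$Z{\left(162 \right)} - I{\left(u - d,-93 \right)} = 162 - \sqrt{-346 - 93} = 162 - \sqrt{-439} = 162 - i \sqrt{439}$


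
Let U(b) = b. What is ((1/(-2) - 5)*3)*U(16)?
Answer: -264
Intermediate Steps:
((1/(-2) - 5)*3)*U(16) = ((1/(-2) - 5)*3)*16 = ((-1/2 - 5)*3)*16 = -11/2*3*16 = -33/2*16 = -264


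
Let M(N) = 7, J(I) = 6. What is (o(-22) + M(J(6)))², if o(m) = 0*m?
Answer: 49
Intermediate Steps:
o(m) = 0
(o(-22) + M(J(6)))² = (0 + 7)² = 7² = 49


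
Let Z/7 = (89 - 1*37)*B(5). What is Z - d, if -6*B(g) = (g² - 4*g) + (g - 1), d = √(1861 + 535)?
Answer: -546 - 2*√599 ≈ -594.95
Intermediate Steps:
d = 2*√599 (d = √2396 = 2*√599 ≈ 48.949)
B(g) = ⅙ + g/2 - g²/6 (B(g) = -((g² - 4*g) + (g - 1))/6 = -((g² - 4*g) + (-1 + g))/6 = -(-1 + g² - 3*g)/6 = ⅙ + g/2 - g²/6)
Z = -546 (Z = 7*((89 - 1*37)*(⅙ + (½)*5 - ⅙*5²)) = 7*((89 - 37)*(⅙ + 5/2 - ⅙*25)) = 7*(52*(⅙ + 5/2 - 25/6)) = 7*(52*(-3/2)) = 7*(-78) = -546)
Z - d = -546 - 2*√599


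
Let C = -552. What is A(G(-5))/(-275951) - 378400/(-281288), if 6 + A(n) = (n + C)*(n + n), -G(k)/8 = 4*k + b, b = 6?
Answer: 1270627802/746362547 ≈ 1.7024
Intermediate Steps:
G(k) = -48 - 32*k (G(k) = -8*(4*k + 6) = -8*(6 + 4*k) = -48 - 32*k)
A(n) = -6 + 2*n*(-552 + n) (A(n) = -6 + (n - 552)*(n + n) = -6 + (-552 + n)*(2*n) = -6 + 2*n*(-552 + n))
A(G(-5))/(-275951) - 378400/(-281288) = (-6 - 1104*(-48 - 32*(-5)) + 2*(-48 - 32*(-5))²)/(-275951) - 378400/(-281288) = (-6 - 1104*(-48 + 160) + 2*(-48 + 160)²)*(-1/275951) - 378400*(-1/281288) = (-6 - 1104*112 + 2*112²)*(-1/275951) + 47300/35161 = (-6 - 123648 + 2*12544)*(-1/275951) + 47300/35161 = (-6 - 123648 + 25088)*(-1/275951) + 47300/35161 = -98566*(-1/275951) + 47300/35161 = 7582/21227 + 47300/35161 = 1270627802/746362547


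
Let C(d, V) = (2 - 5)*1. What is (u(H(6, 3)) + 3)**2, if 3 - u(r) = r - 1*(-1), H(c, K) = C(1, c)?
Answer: 64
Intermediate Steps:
C(d, V) = -3 (C(d, V) = -3*1 = -3)
H(c, K) = -3
u(r) = 2 - r (u(r) = 3 - (r - 1*(-1)) = 3 - (r + 1) = 3 - (1 + r) = 3 + (-1 - r) = 2 - r)
(u(H(6, 3)) + 3)**2 = ((2 - 1*(-3)) + 3)**2 = ((2 + 3) + 3)**2 = (5 + 3)**2 = 8**2 = 64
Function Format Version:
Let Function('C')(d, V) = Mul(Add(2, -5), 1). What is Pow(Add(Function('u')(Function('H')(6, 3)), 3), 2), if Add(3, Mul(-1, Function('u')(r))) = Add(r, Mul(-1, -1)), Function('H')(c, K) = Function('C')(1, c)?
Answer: 64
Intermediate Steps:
Function('C')(d, V) = -3 (Function('C')(d, V) = Mul(-3, 1) = -3)
Function('H')(c, K) = -3
Function('u')(r) = Add(2, Mul(-1, r)) (Function('u')(r) = Add(3, Mul(-1, Add(r, Mul(-1, -1)))) = Add(3, Mul(-1, Add(r, 1))) = Add(3, Mul(-1, Add(1, r))) = Add(3, Add(-1, Mul(-1, r))) = Add(2, Mul(-1, r)))
Pow(Add(Function('u')(Function('H')(6, 3)), 3), 2) = Pow(Add(Add(2, Mul(-1, -3)), 3), 2) = Pow(Add(Add(2, 3), 3), 2) = Pow(Add(5, 3), 2) = Pow(8, 2) = 64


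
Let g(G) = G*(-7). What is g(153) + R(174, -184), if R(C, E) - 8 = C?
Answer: -889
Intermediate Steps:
R(C, E) = 8 + C
g(G) = -7*G
g(153) + R(174, -184) = -7*153 + (8 + 174) = -1071 + 182 = -889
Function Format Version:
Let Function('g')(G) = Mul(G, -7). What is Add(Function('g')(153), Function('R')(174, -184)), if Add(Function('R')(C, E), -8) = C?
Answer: -889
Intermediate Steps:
Function('R')(C, E) = Add(8, C)
Function('g')(G) = Mul(-7, G)
Add(Function('g')(153), Function('R')(174, -184)) = Add(Mul(-7, 153), Add(8, 174)) = Add(-1071, 182) = -889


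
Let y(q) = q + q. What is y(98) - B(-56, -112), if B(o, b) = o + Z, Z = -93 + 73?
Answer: 272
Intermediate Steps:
y(q) = 2*q
Z = -20
B(o, b) = -20 + o (B(o, b) = o - 20 = -20 + o)
y(98) - B(-56, -112) = 2*98 - (-20 - 56) = 196 - 1*(-76) = 196 + 76 = 272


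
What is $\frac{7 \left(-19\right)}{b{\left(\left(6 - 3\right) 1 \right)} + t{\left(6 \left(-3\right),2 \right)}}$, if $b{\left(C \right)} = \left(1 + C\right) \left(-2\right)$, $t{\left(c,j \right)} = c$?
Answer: $\frac{133}{26} \approx 5.1154$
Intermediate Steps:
$b{\left(C \right)} = -2 - 2 C$
$\frac{7 \left(-19\right)}{b{\left(\left(6 - 3\right) 1 \right)} + t{\left(6 \left(-3\right),2 \right)}} = \frac{7 \left(-19\right)}{\left(-2 - 2 \left(6 - 3\right) 1\right) + 6 \left(-3\right)} = - \frac{133}{\left(-2 - 2 \cdot 3 \cdot 1\right) - 18} = - \frac{133}{\left(-2 - 6\right) - 18} = - \frac{133}{-8 - 18} = - \frac{133}{-26} = \left(-133\right) \left(- \frac{1}{26}\right) = \frac{133}{26}$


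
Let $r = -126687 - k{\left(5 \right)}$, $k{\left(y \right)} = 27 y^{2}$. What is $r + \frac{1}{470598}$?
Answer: $- \frac{59936302475}{470598} \approx -1.2736 \cdot 10^{5}$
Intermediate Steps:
$r = -127362$ ($r = -126687 - 27 \cdot 5^{2} = -126687 - 27 \cdot 25 = -126687 - 675 = -127362$)
$r + \frac{1}{470598} = -127362 + \frac{1}{470598} = - \frac{59936302475}{470598}$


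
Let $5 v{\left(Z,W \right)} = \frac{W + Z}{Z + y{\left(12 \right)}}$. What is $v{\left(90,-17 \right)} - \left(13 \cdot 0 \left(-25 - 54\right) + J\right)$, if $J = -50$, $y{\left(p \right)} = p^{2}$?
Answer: $\frac{58573}{1170} \approx 50.062$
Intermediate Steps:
$v{\left(Z,W \right)} = \frac{W + Z}{5 \left(144 + Z\right)}$ ($v{\left(Z,W \right)} = \frac{\left(W + Z\right) \frac{1}{Z + 12^{2}}}{5} = \frac{\left(W + Z\right) \frac{1}{Z + 144}}{5} = \frac{\left(W + Z\right) \frac{1}{144 + Z}}{5} = \frac{\frac{1}{144 + Z} \left(W + Z\right)}{5} = \frac{W + Z}{5 \left(144 + Z\right)}$)
$v{\left(90,-17 \right)} - \left(13 \cdot 0 \left(-25 - 54\right) + J\right) = \frac{-17 + 90}{5 \left(144 + 90\right)} - \left(13 \cdot 0 \left(-25 - 54\right) - 50\right) = \frac{1}{5} \cdot \frac{1}{234} \cdot 73 - \left(0 \left(-25 - 54\right) - 50\right) = \frac{1}{5} \cdot \frac{1}{234} \cdot 73 - \left(0 \left(-79\right) - 50\right) = \frac{73}{1170} - \left(0 - 50\right) = \frac{73}{1170} - -50 = \frac{73}{1170} + 50 = \frac{58573}{1170}$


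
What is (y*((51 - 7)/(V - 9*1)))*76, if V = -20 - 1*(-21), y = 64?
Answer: -26752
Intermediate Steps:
V = 1 (V = -20 + 21 = 1)
(y*((51 - 7)/(V - 9*1)))*76 = (64*((51 - 7)/(1 - 9*1)))*76 = (64*(44/(1 - 9)))*76 = (64*(44/(-8)))*76 = (64*(44*(-1/8)))*76 = (64*(-11/2))*76 = -352*76 = -26752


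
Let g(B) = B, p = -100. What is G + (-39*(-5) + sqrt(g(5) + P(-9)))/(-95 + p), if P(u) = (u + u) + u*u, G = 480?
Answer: 479 - 2*sqrt(17)/195 ≈ 478.96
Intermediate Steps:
P(u) = u**2 + 2*u (P(u) = 2*u + u**2 = u**2 + 2*u)
G + (-39*(-5) + sqrt(g(5) + P(-9)))/(-95 + p) = 480 + (-39*(-5) + sqrt(5 - 9*(2 - 9)))/(-95 - 100) = 480 + (195 + sqrt(5 - 9*(-7)))/(-195) = 480 + (195 + sqrt(5 + 63))*(-1/195) = 480 + (195 + sqrt(68))*(-1/195) = 480 + (195 + 2*sqrt(17))*(-1/195) = 480 + (-1 - 2*sqrt(17)/195) = 479 - 2*sqrt(17)/195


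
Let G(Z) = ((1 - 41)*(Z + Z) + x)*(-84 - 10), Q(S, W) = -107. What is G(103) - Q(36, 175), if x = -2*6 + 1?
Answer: 775701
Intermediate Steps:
x = -11 (x = -12 + 1 = -11)
G(Z) = 1034 + 7520*Z (G(Z) = ((1 - 41)*(Z + Z) - 11)*(-84 - 10) = (-80*Z - 11)*(-94) = (-11 - 80*Z)*(-94) = 1034 + 7520*Z)
G(103) - Q(36, 175) = (1034 + 7520*103) - 1*(-107) = (1034 + 774560) + 107 = 775594 + 107 = 775701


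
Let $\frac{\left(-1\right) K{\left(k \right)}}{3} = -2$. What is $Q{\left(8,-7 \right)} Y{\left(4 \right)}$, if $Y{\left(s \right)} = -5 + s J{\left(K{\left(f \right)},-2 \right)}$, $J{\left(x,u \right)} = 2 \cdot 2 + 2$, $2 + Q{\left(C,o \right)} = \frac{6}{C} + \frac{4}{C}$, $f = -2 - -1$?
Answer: $- \frac{57}{4} \approx -14.25$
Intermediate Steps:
$f = -1$ ($f = -2 + 1 = -1$)
$Q{\left(C,o \right)} = -2 + \frac{10}{C}$ ($Q{\left(C,o \right)} = -2 + \left(\frac{6}{C} + \frac{4}{C}\right) = -2 + \frac{10}{C}$)
$K{\left(k \right)} = 6$ ($K{\left(k \right)} = \left(-3\right) \left(-2\right) = 6$)
$J{\left(x,u \right)} = 6$ ($J{\left(x,u \right)} = 4 + 2 = 6$)
$Y{\left(s \right)} = -5 + 6 s$ ($Y{\left(s \right)} = -5 + s 6 = -5 + 6 s$)
$Q{\left(8,-7 \right)} Y{\left(4 \right)} = \left(-2 + \frac{10}{8}\right) \left(-5 + 6 \cdot 4\right) = \left(-2 + 10 \cdot \frac{1}{8}\right) \left(-5 + 24\right) = \left(-2 + \frac{5}{4}\right) 19 = \left(- \frac{3}{4}\right) 19 = - \frac{57}{4}$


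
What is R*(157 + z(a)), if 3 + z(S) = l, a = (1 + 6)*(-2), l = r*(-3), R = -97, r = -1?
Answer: -15229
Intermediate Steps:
l = 3 (l = -1*(-3) = 3)
a = -14 (a = 7*(-2) = -14)
z(S) = 0 (z(S) = -3 + 3 = 0)
R*(157 + z(a)) = -97*(157 + 0) = -97*157 = -15229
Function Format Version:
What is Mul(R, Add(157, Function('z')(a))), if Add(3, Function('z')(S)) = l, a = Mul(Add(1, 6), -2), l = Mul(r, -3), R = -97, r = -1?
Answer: -15229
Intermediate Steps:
l = 3 (l = Mul(-1, -3) = 3)
a = -14 (a = Mul(7, -2) = -14)
Function('z')(S) = 0 (Function('z')(S) = Add(-3, 3) = 0)
Mul(R, Add(157, Function('z')(a))) = Mul(-97, Add(157, 0)) = Mul(-97, 157) = -15229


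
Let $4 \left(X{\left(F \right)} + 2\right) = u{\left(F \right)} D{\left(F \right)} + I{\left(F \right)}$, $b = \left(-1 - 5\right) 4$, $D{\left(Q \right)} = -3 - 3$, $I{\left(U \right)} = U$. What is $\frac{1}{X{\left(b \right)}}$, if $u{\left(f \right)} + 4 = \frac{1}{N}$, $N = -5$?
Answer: $- \frac{10}{17} \approx -0.58823$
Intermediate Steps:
$u{\left(f \right)} = - \frac{21}{5}$ ($u{\left(f \right)} = -4 + \frac{1}{-5} = -4 - \frac{1}{5} = - \frac{21}{5}$)
$D{\left(Q \right)} = -6$ ($D{\left(Q \right)} = -3 - 3 = -6$)
$b = -24$ ($b = \left(-6\right) 4 = -24$)
$X{\left(F \right)} = \frac{43}{10} + \frac{F}{4}$ ($X{\left(F \right)} = -2 + \frac{\left(- \frac{21}{5}\right) \left(-6\right) + F}{4} = -2 + \frac{\frac{126}{5} + F}{4} = -2 + \left(\frac{63}{10} + \frac{F}{4}\right) = \frac{43}{10} + \frac{F}{4}$)
$\frac{1}{X{\left(b \right)}} = \frac{1}{\frac{43}{10} + \frac{1}{4} \left(-24\right)} = \frac{1}{\frac{43}{10} - 6} = \frac{1}{- \frac{17}{10}} = - \frac{10}{17}$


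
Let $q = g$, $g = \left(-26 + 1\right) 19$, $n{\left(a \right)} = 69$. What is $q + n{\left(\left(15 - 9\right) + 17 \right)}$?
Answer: $-406$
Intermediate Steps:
$g = -475$ ($g = \left(-25\right) 19 = -475$)
$q = -475$
$q + n{\left(\left(15 - 9\right) + 17 \right)} = -475 + 69 = -406$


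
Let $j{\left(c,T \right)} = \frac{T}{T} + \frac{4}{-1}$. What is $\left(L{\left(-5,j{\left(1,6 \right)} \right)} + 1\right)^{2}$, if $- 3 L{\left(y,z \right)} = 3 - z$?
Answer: $1$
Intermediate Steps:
$j{\left(c,T \right)} = -3$ ($j{\left(c,T \right)} = 1 + 4 \left(-1\right) = 1 - 4 = -3$)
$L{\left(y,z \right)} = -1 + \frac{z}{3}$ ($L{\left(y,z \right)} = - \frac{3 - z}{3} = -1 + \frac{z}{3}$)
$\left(L{\left(-5,j{\left(1,6 \right)} \right)} + 1\right)^{2} = \left(\left(-1 + \frac{1}{3} \left(-3\right)\right) + 1\right)^{2} = \left(\left(-1 - 1\right) + 1\right)^{2} = \left(-2 + 1\right)^{2} = \left(-1\right)^{2} = 1$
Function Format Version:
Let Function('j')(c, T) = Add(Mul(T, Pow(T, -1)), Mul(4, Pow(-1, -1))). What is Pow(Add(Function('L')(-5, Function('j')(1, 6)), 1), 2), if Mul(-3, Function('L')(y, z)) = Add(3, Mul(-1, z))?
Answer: 1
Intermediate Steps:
Function('j')(c, T) = -3 (Function('j')(c, T) = Add(1, Mul(4, -1)) = Add(1, -4) = -3)
Function('L')(y, z) = Add(-1, Mul(Rational(1, 3), z)) (Function('L')(y, z) = Mul(Rational(-1, 3), Add(3, Mul(-1, z))) = Add(-1, Mul(Rational(1, 3), z)))
Pow(Add(Function('L')(-5, Function('j')(1, 6)), 1), 2) = Pow(Add(Add(-1, Mul(Rational(1, 3), -3)), 1), 2) = Pow(Add(Add(-1, -1), 1), 2) = Pow(Add(-2, 1), 2) = Pow(-1, 2) = 1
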